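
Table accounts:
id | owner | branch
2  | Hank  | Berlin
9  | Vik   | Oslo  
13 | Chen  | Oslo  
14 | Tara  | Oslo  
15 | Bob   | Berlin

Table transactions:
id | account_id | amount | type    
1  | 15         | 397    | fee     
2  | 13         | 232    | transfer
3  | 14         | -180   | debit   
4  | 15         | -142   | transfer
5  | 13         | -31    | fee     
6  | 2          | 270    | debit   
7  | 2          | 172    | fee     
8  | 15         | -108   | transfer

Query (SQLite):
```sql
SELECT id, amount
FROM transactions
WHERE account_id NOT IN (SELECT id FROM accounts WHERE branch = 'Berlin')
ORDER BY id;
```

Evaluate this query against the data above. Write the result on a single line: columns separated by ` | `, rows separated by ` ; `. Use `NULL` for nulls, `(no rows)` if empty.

2 | 232 ; 3 | -180 ; 5 | -31

Inner query: accounts.id where branch = 'Berlin'.
Outer: keep transactions rows whose account_id is not in that set.
Inner query → {2, 15}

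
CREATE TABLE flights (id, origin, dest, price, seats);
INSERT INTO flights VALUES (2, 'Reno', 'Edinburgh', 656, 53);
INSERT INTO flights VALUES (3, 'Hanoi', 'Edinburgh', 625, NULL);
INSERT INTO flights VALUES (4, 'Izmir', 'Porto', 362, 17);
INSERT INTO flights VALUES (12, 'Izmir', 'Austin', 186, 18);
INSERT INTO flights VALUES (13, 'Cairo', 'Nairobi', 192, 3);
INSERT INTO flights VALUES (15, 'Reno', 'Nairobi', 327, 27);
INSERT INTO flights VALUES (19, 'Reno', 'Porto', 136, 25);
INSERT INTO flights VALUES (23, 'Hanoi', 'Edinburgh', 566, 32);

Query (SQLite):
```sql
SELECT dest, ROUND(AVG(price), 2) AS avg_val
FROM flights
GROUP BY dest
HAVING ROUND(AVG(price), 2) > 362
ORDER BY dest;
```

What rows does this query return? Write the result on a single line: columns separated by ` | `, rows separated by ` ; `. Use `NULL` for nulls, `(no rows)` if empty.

Partition flights by dest; compute ROUND(AVG(price), 2) within each group.
HAVING: keep groups where ROUND(AVG(price), 2) > 362.
  Austin: ids {12} → ROUND(AVG(price), 2)=186
  Edinburgh: ids {2, 3, 23} → ROUND(AVG(price), 2)=615.67
  Nairobi: ids {13, 15} → ROUND(AVG(price), 2)=259.5
  Porto: ids {4, 19} → ROUND(AVG(price), 2)=249

Edinburgh | 615.67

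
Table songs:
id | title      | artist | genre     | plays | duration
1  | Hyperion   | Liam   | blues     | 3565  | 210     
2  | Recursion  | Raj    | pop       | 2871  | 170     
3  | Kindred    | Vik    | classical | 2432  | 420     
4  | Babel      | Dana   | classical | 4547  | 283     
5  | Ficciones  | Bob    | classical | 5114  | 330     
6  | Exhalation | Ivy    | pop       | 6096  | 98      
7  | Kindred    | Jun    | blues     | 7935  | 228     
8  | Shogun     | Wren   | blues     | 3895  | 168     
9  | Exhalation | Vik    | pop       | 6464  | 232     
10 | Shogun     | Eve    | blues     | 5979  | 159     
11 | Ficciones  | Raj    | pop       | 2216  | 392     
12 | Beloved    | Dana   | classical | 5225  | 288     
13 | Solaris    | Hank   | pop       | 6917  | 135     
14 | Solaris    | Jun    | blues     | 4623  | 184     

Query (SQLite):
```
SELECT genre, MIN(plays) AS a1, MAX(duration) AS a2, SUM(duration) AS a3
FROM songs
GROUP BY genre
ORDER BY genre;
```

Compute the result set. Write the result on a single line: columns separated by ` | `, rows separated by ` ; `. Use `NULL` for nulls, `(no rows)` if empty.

blues | 3565 | 228 | 949 ; classical | 2432 | 420 | 1321 ; pop | 2216 | 392 | 1027

Group songs by genre.
Per group compute: MIN(plays), MAX(duration), SUM(duration).
  blues: ids {1, 7, 8, 10, 14} → MIN(plays)=3565, MAX(duration)=228, SUM(duration)=949
  classical: ids {3, 4, 5, 12} → MIN(plays)=2432, MAX(duration)=420, SUM(duration)=1321
  pop: ids {2, 6, 9, 11, 13} → MIN(plays)=2216, MAX(duration)=392, SUM(duration)=1027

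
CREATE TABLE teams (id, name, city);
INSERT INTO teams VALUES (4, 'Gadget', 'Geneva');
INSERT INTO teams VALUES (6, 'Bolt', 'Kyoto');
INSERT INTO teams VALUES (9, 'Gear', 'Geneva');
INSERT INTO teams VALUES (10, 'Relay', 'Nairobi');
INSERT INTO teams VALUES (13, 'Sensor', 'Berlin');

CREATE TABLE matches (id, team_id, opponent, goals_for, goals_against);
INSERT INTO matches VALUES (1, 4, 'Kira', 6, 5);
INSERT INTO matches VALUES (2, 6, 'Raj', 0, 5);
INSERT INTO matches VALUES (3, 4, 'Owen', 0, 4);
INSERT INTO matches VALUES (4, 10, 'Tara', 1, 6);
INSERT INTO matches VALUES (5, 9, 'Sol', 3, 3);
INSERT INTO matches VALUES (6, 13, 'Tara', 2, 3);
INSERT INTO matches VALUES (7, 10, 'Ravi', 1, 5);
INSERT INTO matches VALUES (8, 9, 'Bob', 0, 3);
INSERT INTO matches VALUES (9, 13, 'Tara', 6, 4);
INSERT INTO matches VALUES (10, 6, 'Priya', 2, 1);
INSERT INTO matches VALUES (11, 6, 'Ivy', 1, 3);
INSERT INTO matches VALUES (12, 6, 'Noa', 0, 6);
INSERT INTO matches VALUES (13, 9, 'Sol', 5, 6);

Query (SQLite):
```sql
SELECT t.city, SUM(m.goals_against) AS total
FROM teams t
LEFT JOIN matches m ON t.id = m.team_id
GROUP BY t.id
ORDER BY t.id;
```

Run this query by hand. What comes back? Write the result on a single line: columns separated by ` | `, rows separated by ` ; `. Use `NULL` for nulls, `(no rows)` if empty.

Geneva | 9 ; Kyoto | 15 ; Geneva | 12 ; Nairobi | 11 ; Berlin | 7

LEFT JOIN keeps every teams row; unmatched ones get NULL for matches columns.
Group by teams.id and compute SUM(m.goals_against). SUM over an all-NULL group is NULL.
  4: ids {1, 3} → SUM(m.goals_against)=9
  6: ids {2, 10, 11, 12} → SUM(m.goals_against)=15
  9: ids {5, 8, 13} → SUM(m.goals_against)=12
  10: ids {4, 7} → SUM(m.goals_against)=11
  13: ids {6, 9} → SUM(m.goals_against)=7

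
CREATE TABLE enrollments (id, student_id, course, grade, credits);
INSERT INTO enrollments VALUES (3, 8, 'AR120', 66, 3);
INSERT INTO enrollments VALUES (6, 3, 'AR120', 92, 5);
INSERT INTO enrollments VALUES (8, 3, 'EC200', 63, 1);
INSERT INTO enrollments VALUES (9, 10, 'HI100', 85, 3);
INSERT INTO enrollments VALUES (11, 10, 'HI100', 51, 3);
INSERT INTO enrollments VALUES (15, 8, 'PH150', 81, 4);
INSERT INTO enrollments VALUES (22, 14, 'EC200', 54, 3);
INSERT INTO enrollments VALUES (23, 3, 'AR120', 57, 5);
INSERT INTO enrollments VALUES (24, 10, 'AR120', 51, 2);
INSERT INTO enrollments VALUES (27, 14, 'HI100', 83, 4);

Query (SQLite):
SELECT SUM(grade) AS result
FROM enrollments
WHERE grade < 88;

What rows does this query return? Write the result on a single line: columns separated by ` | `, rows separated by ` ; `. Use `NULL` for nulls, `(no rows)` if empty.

Rows where grade < 88 → grade values: [66, 63, 85, 51, 81, 54, 57, 51, 83].
SUM of non-NULL values = 591.

591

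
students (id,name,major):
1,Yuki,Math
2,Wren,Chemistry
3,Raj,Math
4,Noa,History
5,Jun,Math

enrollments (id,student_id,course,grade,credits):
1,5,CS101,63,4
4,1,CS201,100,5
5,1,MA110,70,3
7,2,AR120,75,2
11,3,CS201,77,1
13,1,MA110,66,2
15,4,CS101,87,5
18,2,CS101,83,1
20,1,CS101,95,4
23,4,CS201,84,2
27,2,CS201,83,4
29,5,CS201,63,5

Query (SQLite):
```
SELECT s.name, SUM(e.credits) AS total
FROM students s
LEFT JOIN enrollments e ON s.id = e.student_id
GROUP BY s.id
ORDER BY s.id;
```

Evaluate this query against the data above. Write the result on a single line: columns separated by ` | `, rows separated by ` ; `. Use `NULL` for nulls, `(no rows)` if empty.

Yuki | 14 ; Wren | 7 ; Raj | 1 ; Noa | 7 ; Jun | 9

LEFT JOIN keeps every students row; unmatched ones get NULL for enrollments columns.
Group by students.id and compute SUM(e.credits). SUM over an all-NULL group is NULL.
  1: ids {4, 5, 13, 20} → SUM(e.credits)=14
  2: ids {7, 18, 27} → SUM(e.credits)=7
  3: ids {11} → SUM(e.credits)=1
  4: ids {15, 23} → SUM(e.credits)=7
  5: ids {1, 29} → SUM(e.credits)=9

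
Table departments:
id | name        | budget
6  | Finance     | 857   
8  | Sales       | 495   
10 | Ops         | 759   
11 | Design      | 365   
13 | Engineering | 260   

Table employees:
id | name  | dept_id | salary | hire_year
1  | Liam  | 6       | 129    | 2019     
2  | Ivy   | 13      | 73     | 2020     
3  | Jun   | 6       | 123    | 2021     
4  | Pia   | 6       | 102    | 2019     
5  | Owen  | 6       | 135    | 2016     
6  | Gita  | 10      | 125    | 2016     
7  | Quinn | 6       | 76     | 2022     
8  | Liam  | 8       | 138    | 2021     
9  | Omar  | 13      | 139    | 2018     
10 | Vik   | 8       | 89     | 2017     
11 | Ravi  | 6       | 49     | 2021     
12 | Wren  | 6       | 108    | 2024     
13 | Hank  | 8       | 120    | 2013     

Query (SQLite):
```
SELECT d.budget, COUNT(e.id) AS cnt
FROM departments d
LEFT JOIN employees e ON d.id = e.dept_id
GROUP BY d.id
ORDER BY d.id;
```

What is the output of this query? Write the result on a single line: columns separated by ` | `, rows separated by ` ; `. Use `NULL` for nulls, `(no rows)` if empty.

857 | 7 ; 495 | 3 ; 759 | 1 ; 365 | 0 ; 260 | 2

LEFT JOIN keeps every departments row; unmatched ones get NULL for employees columns.
Group by departments.id and compute COUNT(e.id). COUNT(col) of an all-NULL group is 0.
  6: ids {1, 3, 4, 5, 7, 11, 12} → COUNT(e.id)=7
  8: ids {8, 10, 13} → COUNT(e.id)=3
  10: ids {6} → COUNT(e.id)=1
  11: ids {—} → COUNT(e.id)=0
  13: ids {2, 9} → COUNT(e.id)=2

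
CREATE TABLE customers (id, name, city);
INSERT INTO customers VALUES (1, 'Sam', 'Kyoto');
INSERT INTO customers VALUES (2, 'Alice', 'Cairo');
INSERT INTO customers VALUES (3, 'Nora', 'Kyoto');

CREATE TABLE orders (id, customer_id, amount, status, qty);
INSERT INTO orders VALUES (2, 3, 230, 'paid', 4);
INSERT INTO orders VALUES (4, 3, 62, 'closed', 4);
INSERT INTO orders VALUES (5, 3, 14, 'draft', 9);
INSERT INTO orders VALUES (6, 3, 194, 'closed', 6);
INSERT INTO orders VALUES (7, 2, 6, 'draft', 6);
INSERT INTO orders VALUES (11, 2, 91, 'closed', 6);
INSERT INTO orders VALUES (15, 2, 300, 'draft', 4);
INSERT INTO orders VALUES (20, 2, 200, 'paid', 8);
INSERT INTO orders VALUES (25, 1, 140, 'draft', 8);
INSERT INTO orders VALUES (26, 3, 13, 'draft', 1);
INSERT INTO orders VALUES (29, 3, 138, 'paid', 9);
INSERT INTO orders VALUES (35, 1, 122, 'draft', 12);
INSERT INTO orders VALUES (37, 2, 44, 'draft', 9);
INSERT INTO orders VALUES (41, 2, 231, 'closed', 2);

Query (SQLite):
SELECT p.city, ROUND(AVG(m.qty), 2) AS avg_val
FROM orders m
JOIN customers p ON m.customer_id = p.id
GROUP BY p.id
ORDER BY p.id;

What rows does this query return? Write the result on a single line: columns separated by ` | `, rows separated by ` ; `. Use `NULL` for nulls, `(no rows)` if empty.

Join each orders row to its customers via customer_id.
Group joined rows by customers.id; compute ROUND(AVG(m.qty), 2) per group.
  1: ids {25, 35} → ROUND(AVG(m.qty), 2)=10
  2: ids {7, 11, 15, 20, 37, 41} → ROUND(AVG(m.qty), 2)=5.83
  3: ids {2, 4, 5, 6, 26, 29} → ROUND(AVG(m.qty), 2)=5.5

Kyoto | 10 ; Cairo | 5.83 ; Kyoto | 5.5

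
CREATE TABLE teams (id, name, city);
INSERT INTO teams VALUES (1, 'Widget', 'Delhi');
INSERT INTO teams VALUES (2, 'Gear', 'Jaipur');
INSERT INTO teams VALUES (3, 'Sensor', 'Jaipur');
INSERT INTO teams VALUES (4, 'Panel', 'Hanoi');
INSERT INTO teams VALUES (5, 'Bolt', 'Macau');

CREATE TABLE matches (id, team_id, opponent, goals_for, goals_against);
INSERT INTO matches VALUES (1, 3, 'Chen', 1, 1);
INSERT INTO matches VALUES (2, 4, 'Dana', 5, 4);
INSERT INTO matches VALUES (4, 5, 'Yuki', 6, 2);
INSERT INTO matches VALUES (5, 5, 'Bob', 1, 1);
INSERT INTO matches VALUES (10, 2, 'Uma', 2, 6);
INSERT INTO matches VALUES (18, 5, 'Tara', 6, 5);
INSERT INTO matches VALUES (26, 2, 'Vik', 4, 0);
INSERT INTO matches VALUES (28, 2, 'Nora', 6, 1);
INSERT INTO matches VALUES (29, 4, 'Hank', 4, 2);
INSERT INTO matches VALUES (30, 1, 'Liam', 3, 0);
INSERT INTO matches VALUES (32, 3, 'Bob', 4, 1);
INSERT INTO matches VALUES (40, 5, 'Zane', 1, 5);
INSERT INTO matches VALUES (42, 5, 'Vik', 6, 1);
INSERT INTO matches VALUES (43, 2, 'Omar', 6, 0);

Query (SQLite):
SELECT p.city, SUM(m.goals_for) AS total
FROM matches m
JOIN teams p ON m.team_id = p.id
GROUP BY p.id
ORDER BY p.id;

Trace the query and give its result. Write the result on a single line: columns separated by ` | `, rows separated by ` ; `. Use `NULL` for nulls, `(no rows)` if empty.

Delhi | 3 ; Jaipur | 18 ; Jaipur | 5 ; Hanoi | 9 ; Macau | 20

Join each matches row to its teams via team_id.
Group joined rows by teams.id; compute SUM(m.goals_for) per group.
  1: ids {30} → SUM(m.goals_for)=3
  2: ids {10, 26, 28, 43} → SUM(m.goals_for)=18
  3: ids {1, 32} → SUM(m.goals_for)=5
  4: ids {2, 29} → SUM(m.goals_for)=9
  5: ids {4, 5, 18, 40, 42} → SUM(m.goals_for)=20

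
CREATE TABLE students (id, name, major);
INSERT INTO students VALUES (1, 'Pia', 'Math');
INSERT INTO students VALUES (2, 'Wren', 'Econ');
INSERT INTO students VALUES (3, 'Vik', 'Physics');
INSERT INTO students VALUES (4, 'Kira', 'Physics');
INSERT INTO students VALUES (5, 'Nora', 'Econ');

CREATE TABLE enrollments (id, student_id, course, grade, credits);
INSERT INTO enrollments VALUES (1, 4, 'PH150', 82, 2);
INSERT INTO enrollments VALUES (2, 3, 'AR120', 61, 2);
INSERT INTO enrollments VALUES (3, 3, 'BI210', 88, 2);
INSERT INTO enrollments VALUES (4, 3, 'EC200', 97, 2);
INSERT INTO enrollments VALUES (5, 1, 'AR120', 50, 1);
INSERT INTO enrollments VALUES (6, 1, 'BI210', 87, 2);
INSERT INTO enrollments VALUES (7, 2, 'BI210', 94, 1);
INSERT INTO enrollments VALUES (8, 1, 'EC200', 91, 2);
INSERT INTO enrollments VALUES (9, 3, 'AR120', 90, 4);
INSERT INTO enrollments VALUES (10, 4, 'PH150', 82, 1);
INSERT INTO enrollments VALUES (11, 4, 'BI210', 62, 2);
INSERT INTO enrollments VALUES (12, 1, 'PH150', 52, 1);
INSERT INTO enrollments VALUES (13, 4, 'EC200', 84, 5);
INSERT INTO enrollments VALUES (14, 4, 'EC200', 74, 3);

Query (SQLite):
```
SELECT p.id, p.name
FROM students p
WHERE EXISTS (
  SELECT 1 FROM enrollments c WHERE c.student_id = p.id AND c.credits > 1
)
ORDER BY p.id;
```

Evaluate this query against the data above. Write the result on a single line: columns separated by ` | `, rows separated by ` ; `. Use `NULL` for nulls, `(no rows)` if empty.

1 | Pia ; 3 | Vik ; 4 | Kira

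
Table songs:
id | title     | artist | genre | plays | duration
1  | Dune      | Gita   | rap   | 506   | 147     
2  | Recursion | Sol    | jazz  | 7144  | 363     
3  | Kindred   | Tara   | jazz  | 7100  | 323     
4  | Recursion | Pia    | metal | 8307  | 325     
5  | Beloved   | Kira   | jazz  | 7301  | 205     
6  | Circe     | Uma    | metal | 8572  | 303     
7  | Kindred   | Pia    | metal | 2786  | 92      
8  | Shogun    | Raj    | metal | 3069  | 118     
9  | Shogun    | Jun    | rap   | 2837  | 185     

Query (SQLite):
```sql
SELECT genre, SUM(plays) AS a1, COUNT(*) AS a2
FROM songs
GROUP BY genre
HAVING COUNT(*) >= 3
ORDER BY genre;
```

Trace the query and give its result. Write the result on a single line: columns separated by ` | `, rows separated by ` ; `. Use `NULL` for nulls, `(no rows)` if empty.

Group songs by genre.
Per group compute: SUM(plays), COUNT(*).
HAVING: drop groups with fewer than 3 rows.
  jazz: ids {2, 3, 5} → SUM(plays)=21545, COUNT(*)=3
  metal: ids {4, 6, 7, 8} → SUM(plays)=22734, COUNT(*)=4
  rap: ids {1, 9} → SUM(plays)=3343, COUNT(*)=2

jazz | 21545 | 3 ; metal | 22734 | 4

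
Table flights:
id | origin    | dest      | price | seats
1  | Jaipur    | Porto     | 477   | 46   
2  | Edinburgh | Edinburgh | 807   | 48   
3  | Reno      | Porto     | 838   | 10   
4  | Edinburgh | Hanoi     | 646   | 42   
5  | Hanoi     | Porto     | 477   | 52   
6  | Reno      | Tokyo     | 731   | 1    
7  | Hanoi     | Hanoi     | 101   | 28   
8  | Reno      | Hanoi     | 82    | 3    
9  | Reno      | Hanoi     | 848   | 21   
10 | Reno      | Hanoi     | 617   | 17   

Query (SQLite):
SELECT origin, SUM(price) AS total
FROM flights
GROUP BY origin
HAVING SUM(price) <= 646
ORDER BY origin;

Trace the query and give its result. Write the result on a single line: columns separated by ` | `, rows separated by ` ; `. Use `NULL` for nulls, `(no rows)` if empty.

Partition flights by origin; compute SUM(price) within each group.
HAVING: keep groups where SUM(price) <= 646.
  Edinburgh: ids {2, 4} → SUM(price)=1453
  Hanoi: ids {5, 7} → SUM(price)=578
  Jaipur: ids {1} → SUM(price)=477
  Reno: ids {3, 6, 8, 9, 10} → SUM(price)=3116

Hanoi | 578 ; Jaipur | 477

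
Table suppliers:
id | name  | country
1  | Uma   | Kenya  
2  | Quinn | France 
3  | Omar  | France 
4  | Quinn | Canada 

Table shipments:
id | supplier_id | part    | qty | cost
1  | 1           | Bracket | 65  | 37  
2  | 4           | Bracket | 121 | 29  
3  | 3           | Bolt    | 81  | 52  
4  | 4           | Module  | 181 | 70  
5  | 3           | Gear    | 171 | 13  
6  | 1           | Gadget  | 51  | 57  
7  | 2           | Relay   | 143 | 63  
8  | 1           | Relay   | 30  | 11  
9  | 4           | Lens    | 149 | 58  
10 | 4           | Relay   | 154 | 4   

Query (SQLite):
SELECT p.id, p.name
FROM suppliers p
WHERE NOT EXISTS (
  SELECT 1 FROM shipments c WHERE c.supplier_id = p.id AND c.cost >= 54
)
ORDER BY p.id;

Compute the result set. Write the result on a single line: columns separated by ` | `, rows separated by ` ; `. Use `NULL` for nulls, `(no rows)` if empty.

3 | Omar

For each suppliers row, check whether any shipments with matching supplier_id has cost >= 54.
Keep rows where that is false.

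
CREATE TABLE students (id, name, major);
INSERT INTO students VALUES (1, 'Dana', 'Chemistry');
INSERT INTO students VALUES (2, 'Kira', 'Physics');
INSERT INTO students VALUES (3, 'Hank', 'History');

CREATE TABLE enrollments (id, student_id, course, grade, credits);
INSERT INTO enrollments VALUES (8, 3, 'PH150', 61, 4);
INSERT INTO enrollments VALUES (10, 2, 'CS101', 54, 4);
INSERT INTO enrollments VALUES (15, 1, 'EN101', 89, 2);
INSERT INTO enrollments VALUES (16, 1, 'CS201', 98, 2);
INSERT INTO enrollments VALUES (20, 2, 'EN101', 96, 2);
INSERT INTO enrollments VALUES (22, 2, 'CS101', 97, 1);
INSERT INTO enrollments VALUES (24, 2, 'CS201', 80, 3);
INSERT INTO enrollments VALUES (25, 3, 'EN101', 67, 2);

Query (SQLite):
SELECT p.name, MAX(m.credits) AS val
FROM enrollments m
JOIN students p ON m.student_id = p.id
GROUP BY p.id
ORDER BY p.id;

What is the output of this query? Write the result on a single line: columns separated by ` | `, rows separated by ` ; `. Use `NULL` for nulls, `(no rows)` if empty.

Join each enrollments row to its students via student_id.
Group joined rows by students.id; compute MAX(m.credits) per group.
  1: ids {15, 16} → MAX(m.credits)=2
  2: ids {10, 20, 22, 24} → MAX(m.credits)=4
  3: ids {8, 25} → MAX(m.credits)=4

Dana | 2 ; Kira | 4 ; Hank | 4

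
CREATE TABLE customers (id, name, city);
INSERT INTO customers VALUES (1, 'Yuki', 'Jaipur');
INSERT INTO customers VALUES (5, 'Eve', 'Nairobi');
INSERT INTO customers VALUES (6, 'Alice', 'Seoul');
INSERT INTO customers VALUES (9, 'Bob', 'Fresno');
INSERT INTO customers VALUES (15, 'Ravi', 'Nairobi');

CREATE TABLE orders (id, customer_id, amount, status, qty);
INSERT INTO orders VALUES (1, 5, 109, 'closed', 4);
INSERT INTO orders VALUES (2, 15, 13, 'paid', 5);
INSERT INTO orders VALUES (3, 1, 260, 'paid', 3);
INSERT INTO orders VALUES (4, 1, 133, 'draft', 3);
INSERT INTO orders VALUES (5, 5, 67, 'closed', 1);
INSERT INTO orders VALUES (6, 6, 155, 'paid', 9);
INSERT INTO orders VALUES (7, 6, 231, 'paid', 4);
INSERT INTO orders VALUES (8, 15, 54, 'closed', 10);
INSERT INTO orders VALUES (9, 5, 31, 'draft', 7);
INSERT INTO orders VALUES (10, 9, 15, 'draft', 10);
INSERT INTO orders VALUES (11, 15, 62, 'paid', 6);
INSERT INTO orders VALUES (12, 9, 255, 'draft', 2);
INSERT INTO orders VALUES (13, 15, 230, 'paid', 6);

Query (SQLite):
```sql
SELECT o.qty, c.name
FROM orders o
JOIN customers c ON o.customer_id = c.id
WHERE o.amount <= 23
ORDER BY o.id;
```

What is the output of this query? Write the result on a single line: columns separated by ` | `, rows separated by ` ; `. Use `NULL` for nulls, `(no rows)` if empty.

Each orders row matches the customers row where customer_id = customers.id.
Then keep rows with o.amount <= 23.

5 | Ravi ; 10 | Bob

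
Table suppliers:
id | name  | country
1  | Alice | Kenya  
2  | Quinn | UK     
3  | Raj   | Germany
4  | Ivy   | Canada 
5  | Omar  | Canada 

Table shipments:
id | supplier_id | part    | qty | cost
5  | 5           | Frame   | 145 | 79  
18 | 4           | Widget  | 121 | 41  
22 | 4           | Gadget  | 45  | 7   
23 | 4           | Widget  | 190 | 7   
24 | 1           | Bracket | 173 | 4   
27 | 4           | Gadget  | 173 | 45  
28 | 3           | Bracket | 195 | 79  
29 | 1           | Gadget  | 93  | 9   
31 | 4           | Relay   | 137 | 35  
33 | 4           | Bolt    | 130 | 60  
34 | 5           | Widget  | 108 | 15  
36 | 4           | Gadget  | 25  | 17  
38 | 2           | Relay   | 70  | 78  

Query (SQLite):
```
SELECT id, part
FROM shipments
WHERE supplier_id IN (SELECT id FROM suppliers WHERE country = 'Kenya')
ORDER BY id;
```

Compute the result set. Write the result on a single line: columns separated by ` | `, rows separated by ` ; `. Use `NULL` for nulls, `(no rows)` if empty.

24 | Bracket ; 29 | Gadget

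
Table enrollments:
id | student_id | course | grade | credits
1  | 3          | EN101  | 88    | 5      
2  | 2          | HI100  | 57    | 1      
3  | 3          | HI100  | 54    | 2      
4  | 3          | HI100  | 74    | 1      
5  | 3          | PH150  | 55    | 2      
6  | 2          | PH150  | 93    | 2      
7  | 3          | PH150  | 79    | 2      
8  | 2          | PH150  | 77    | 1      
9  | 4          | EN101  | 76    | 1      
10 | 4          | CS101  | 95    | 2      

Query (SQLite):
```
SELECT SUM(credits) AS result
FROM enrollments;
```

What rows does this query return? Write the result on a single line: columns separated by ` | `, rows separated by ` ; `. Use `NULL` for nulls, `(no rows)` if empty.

All credits values: [5, 1, 2, 1, 2, 2, 2, 1, 1, 2].
SUM of non-NULL values = 19.

19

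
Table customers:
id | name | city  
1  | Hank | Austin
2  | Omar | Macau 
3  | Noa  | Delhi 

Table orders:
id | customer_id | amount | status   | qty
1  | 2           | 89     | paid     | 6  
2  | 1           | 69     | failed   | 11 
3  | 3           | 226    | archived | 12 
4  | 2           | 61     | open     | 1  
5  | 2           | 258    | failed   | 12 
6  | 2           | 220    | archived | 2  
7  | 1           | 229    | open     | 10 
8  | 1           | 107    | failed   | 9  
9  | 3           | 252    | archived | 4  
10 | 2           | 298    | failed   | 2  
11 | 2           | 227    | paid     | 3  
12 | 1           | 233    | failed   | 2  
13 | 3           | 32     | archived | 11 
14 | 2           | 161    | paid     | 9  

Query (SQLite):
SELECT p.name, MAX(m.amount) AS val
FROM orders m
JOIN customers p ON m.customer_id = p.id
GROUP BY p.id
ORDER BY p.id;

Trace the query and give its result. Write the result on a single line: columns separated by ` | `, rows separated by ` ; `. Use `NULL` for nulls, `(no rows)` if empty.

Join each orders row to its customers via customer_id.
Group joined rows by customers.id; compute MAX(m.amount) per group.
  1: ids {2, 7, 8, 12} → MAX(m.amount)=233
  2: ids {1, 4, 5, 6, 10, 11, 14} → MAX(m.amount)=298
  3: ids {3, 9, 13} → MAX(m.amount)=252

Hank | 233 ; Omar | 298 ; Noa | 252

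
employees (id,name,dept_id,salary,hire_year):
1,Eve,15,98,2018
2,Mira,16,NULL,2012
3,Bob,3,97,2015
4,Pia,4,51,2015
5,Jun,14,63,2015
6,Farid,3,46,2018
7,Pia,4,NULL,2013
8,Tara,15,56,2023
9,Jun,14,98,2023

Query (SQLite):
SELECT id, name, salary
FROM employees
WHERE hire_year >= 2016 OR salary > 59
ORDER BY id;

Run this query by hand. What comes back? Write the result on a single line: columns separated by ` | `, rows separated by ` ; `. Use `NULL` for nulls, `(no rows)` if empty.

1 | Eve | 98 ; 3 | Bob | 97 ; 5 | Jun | 63 ; 6 | Farid | 46 ; 8 | Tara | 56 ; 9 | Jun | 98

hire_year >= 2016: ids {1, 6, 8, 9}
salary > 59: ids {1, 3, 5, 9}
Combine with OR.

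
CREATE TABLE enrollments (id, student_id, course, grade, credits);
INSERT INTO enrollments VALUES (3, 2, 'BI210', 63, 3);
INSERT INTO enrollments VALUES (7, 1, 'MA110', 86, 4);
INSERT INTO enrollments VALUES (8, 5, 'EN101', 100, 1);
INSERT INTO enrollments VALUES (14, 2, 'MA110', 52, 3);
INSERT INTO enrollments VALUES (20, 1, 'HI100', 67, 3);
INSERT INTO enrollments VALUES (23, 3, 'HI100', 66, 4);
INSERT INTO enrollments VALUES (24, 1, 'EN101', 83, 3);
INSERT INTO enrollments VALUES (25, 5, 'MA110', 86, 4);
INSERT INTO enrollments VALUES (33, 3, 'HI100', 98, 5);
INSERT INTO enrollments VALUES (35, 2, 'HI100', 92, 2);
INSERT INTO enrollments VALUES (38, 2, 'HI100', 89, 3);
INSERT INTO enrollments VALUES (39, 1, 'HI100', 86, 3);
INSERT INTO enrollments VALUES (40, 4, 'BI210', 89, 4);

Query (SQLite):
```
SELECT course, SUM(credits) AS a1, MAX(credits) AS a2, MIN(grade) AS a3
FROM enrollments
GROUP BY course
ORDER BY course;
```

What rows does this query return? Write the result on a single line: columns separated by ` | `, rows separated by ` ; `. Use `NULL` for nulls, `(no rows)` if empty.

Group enrollments by course.
Per group compute: SUM(credits), MAX(credits), MIN(grade).
  BI210: ids {3, 40} → SUM(credits)=7, MAX(credits)=4, MIN(grade)=63
  EN101: ids {8, 24} → SUM(credits)=4, MAX(credits)=3, MIN(grade)=83
  HI100: ids {20, 23, 33, 35, 38, 39} → SUM(credits)=20, MAX(credits)=5, MIN(grade)=66
  MA110: ids {7, 14, 25} → SUM(credits)=11, MAX(credits)=4, MIN(grade)=52

BI210 | 7 | 4 | 63 ; EN101 | 4 | 3 | 83 ; HI100 | 20 | 5 | 66 ; MA110 | 11 | 4 | 52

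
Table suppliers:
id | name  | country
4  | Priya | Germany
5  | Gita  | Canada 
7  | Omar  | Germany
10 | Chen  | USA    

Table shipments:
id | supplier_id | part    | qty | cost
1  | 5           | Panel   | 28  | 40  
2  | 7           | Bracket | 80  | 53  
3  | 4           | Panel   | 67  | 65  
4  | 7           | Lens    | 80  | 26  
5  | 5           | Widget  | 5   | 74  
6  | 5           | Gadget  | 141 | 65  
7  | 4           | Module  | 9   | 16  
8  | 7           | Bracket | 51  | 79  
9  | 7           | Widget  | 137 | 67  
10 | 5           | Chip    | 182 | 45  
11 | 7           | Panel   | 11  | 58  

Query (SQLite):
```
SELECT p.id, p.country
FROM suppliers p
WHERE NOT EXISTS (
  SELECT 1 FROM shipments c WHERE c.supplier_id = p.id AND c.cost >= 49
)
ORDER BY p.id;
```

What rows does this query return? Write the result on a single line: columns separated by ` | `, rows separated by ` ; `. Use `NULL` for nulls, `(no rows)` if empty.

10 | USA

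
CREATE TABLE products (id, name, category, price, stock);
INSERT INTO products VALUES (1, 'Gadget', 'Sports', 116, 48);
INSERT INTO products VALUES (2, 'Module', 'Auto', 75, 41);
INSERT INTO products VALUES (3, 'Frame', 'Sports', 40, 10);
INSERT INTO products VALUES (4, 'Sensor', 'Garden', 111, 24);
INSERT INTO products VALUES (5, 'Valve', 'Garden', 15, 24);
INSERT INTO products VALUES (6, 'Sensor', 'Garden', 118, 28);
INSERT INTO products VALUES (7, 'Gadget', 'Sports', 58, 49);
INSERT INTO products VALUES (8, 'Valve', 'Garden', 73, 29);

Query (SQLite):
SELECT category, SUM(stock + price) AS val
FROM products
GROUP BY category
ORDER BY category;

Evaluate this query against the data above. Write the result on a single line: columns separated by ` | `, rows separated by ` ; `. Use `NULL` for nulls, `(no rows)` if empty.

Auto | 116 ; Garden | 422 ; Sports | 321

For each row compute stock + price.
Group by category; take SUM of the expression per group.
  Auto: ids {2} → SUM(stock + price)=116
  Garden: ids {4, 5, 6, 8} → SUM(stock + price)=422
  Sports: ids {1, 3, 7} → SUM(stock + price)=321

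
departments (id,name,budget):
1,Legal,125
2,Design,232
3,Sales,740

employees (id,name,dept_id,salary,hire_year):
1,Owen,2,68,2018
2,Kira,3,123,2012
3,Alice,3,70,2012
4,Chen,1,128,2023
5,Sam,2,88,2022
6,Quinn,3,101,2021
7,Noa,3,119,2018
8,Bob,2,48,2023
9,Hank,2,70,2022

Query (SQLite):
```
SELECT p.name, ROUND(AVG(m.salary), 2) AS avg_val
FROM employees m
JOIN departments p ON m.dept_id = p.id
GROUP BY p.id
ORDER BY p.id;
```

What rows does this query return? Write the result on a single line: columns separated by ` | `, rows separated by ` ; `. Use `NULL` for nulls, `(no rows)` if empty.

Join each employees row to its departments via dept_id.
Group joined rows by departments.id; compute ROUND(AVG(m.salary), 2) per group.
  1: ids {4} → ROUND(AVG(m.salary), 2)=128
  2: ids {1, 5, 8, 9} → ROUND(AVG(m.salary), 2)=68.5
  3: ids {2, 3, 6, 7} → ROUND(AVG(m.salary), 2)=103.25

Legal | 128 ; Design | 68.5 ; Sales | 103.25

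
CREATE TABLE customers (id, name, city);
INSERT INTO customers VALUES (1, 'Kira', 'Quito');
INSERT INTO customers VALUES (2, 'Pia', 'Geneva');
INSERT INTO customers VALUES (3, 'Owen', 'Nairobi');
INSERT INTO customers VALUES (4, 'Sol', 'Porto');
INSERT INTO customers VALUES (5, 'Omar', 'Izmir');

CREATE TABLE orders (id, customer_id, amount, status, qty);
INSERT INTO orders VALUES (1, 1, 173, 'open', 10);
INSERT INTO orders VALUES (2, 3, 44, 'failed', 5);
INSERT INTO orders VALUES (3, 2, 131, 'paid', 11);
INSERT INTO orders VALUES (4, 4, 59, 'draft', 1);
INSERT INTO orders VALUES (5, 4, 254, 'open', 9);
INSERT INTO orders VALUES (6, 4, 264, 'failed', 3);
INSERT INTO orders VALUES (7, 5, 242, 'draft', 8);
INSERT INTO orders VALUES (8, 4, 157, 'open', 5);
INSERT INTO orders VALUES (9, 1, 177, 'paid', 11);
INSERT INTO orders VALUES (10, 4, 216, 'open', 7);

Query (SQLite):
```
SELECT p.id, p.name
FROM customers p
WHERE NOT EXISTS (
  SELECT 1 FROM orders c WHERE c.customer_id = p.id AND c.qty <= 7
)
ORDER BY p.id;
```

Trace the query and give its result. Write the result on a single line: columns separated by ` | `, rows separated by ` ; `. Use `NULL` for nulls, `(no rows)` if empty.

1 | Kira ; 2 | Pia ; 5 | Omar

For each customers row, check whether any orders with matching customer_id has qty <= 7.
Keep rows where that is false.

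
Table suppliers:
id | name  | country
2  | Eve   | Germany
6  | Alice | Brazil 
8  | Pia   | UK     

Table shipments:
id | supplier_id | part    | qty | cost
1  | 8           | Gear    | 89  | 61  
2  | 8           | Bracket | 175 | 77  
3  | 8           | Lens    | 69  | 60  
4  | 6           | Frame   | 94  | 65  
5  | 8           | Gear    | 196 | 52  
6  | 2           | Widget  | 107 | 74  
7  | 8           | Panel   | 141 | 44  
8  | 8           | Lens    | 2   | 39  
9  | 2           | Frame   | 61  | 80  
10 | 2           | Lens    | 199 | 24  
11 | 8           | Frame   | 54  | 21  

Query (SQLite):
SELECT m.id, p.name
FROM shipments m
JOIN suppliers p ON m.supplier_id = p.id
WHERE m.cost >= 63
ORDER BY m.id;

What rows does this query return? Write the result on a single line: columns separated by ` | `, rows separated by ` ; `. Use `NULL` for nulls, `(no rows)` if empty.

Each shipments row matches the suppliers row where supplier_id = suppliers.id.
Then keep rows with m.cost >= 63.

2 | Pia ; 4 | Alice ; 6 | Eve ; 9 | Eve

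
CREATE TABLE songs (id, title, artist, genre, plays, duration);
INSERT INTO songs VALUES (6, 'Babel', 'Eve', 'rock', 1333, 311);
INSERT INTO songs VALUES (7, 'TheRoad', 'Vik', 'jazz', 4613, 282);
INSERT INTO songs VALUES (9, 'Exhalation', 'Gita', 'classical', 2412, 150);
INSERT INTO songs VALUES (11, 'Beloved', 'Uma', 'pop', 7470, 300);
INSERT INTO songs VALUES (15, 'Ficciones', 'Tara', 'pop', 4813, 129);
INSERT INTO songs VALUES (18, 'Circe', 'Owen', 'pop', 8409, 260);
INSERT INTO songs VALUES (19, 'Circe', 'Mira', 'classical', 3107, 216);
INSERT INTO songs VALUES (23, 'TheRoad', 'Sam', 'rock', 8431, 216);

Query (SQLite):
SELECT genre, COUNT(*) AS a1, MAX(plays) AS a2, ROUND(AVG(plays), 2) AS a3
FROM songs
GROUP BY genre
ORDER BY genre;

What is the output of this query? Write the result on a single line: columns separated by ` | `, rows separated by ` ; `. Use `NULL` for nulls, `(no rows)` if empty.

Group songs by genre.
Per group compute: COUNT(*), MAX(plays), ROUND(AVG(plays), 2).
  classical: ids {9, 19} → COUNT(*)=2, MAX(plays)=3107, ROUND(AVG(plays), 2)=2759.5
  jazz: ids {7} → COUNT(*)=1, MAX(plays)=4613, ROUND(AVG(plays), 2)=4613
  pop: ids {11, 15, 18} → COUNT(*)=3, MAX(plays)=8409, ROUND(AVG(plays), 2)=6897.33
  rock: ids {6, 23} → COUNT(*)=2, MAX(plays)=8431, ROUND(AVG(plays), 2)=4882

classical | 2 | 3107 | 2759.5 ; jazz | 1 | 4613 | 4613 ; pop | 3 | 8409 | 6897.33 ; rock | 2 | 8431 | 4882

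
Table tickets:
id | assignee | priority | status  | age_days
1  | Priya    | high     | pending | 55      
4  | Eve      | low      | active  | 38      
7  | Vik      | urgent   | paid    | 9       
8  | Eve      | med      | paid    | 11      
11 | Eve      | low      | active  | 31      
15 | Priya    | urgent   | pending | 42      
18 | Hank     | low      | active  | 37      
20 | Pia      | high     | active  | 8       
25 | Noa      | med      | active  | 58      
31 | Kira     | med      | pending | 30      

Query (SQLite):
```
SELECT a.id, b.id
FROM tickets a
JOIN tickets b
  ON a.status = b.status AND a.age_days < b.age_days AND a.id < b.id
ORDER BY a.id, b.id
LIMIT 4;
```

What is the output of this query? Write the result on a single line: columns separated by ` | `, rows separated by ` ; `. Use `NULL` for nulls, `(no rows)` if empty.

4 | 25 ; 7 | 8 ; 11 | 18 ; 11 | 25

Pairs (a,b) with same status, a.age_days < b.age_days, a.id < b.id.
status groups: active:{4,11,18,20,25} paid:{7,8} pending:{1,15,31}
Ordered by (a.id, b.id); first 4.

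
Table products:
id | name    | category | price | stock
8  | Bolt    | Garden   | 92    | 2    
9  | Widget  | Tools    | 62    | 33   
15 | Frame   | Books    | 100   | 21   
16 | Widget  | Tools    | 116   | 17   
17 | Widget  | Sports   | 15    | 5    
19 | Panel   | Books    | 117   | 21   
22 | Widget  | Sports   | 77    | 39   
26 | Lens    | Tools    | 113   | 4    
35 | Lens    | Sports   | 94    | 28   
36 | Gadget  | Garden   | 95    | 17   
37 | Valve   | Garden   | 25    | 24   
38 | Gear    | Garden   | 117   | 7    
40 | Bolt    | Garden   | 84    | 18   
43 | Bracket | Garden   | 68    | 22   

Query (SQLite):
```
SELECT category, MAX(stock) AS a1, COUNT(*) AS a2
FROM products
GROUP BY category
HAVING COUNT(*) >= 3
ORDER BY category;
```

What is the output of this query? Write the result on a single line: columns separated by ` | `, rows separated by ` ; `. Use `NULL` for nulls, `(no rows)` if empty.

Garden | 24 | 6 ; Sports | 39 | 3 ; Tools | 33 | 3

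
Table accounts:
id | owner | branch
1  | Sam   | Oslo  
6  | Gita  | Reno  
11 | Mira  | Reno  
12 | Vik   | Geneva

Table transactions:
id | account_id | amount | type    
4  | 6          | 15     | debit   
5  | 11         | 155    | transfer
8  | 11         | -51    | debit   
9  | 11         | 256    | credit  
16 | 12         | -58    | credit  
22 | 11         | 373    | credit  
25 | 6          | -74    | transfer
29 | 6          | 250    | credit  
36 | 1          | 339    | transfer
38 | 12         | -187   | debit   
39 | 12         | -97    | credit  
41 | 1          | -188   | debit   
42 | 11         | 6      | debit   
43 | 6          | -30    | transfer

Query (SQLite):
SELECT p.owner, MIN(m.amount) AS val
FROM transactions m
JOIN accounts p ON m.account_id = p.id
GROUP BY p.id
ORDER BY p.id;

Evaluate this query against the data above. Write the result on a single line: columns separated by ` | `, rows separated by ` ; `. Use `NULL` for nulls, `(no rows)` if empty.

Join each transactions row to its accounts via account_id.
Group joined rows by accounts.id; compute MIN(m.amount) per group.
  1: ids {36, 41} → MIN(m.amount)=-188
  6: ids {4, 25, 29, 43} → MIN(m.amount)=-74
  11: ids {5, 8, 9, 22, 42} → MIN(m.amount)=-51
  12: ids {16, 38, 39} → MIN(m.amount)=-187

Sam | -188 ; Gita | -74 ; Mira | -51 ; Vik | -187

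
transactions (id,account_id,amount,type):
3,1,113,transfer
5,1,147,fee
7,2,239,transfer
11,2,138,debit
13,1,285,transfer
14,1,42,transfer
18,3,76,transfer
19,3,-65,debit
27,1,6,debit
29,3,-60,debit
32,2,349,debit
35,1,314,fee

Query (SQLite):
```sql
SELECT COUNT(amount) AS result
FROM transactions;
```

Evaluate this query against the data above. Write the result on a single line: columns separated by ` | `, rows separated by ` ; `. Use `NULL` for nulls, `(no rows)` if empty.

12

All amount values: [113, 147, 239, 138, 285, 42, 76, -65, 6, -60, 349, 314].
COUNT(amount) counts non-NULL values → 12.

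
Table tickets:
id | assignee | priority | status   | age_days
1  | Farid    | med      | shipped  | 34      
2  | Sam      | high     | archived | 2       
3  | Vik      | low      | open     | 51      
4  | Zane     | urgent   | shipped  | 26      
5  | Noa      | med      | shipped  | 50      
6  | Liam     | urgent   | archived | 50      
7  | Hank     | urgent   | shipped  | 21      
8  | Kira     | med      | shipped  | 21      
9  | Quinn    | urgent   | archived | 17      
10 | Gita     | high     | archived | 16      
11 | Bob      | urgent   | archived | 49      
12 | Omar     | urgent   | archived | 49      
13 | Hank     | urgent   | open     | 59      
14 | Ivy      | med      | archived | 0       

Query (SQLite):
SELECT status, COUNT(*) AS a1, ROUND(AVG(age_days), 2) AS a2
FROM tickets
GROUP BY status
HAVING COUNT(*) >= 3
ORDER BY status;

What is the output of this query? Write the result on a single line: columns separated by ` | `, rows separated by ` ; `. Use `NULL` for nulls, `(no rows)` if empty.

Group tickets by status.
Per group compute: COUNT(*), ROUND(AVG(age_days), 2).
HAVING: drop groups with fewer than 3 rows.
  archived: ids {2, 6, 9, 10, 11, 12, 14} → COUNT(*)=7, ROUND(AVG(age_days), 2)=26.14
  open: ids {3, 13} → COUNT(*)=2, ROUND(AVG(age_days), 2)=55
  shipped: ids {1, 4, 5, 7, 8} → COUNT(*)=5, ROUND(AVG(age_days), 2)=30.4

archived | 7 | 26.14 ; shipped | 5 | 30.4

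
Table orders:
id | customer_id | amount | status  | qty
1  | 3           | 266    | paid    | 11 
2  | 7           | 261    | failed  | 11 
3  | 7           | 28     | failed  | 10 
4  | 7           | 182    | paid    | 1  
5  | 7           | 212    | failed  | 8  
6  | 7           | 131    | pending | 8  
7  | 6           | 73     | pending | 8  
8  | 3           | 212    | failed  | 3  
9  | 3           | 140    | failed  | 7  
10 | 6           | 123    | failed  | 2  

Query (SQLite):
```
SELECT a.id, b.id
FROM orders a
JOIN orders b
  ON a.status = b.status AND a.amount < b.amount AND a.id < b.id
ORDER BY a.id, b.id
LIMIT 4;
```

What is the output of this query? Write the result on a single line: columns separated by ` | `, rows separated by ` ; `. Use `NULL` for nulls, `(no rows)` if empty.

3 | 5 ; 3 | 8 ; 3 | 9 ; 3 | 10

Pairs (a,b) with same status, a.amount < b.amount, a.id < b.id.
status groups: failed:{2,3,5,8,9,10} paid:{1,4} pending:{6,7}
Ordered by (a.id, b.id); first 4.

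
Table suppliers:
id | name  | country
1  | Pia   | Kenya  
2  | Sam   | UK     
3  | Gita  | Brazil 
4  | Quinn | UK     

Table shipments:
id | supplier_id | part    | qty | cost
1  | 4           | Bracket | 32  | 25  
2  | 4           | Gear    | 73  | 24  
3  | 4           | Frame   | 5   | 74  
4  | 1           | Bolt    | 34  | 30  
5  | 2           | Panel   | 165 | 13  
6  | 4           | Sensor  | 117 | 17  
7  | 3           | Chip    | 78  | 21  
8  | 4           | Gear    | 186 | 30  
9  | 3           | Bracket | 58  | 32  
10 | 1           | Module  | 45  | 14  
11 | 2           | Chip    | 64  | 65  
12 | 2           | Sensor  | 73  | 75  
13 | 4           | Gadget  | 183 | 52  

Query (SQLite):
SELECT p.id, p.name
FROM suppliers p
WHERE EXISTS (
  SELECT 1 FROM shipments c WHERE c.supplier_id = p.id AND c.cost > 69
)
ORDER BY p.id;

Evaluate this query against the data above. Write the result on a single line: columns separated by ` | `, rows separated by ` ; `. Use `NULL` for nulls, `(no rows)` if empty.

2 | Sam ; 4 | Quinn

For each suppliers row, check whether any shipments with matching supplier_id has cost > 69.
Keep rows where that is true.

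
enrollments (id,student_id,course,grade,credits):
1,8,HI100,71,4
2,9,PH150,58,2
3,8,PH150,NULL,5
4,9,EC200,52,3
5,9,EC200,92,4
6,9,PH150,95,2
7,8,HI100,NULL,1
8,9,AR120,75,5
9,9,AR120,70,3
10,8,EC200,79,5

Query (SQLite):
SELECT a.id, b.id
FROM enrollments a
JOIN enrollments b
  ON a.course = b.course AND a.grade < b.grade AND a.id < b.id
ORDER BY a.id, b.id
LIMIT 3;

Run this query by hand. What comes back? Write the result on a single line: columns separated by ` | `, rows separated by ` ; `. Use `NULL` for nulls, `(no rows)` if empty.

Pairs (a,b) with same course, a.grade < b.grade, a.id < b.id.
course groups: AR120:{8,9} EC200:{4,5,10} HI100:{1,7} PH150:{2,3,6}
Ordered by (a.id, b.id); first 3.

2 | 6 ; 4 | 5 ; 4 | 10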